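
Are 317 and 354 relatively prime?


Euclidean algorithm:
354 = 1 * 317 + 37
317 = 8 * 37 + 21
37 = 1 * 21 + 16
21 = 1 * 16 + 5
16 = 3 * 5 + 1
5 = 5 * 1 + 0
GCD(317, 354) = 1

Yes, coprime (GCD = 1)


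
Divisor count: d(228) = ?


228 = 2^2 × 3^1 × 19^1
d(228) = (2+1) × (1+1) × (1+1) = 12

12 divisors


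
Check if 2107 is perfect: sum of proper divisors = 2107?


Proper divisors of 2107: 1, 7, 43, 49, 301
Sum = 1 + 7 + 43 + 49 + 301 = 401

No, 2107 is not perfect (401 ≠ 2107)


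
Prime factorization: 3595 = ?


3595 / 5 = 719
719 / 719 = 1
3595 = 5 × 719


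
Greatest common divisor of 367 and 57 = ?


367 = 6 * 57 + 25
57 = 2 * 25 + 7
25 = 3 * 7 + 4
7 = 1 * 4 + 3
4 = 1 * 3 + 1
3 = 3 * 1 + 0
GCD = 1


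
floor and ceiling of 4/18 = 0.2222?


4/18 = 0.2222
floor = 0
ceil = 1

floor = 0, ceil = 1


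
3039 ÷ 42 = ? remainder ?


3039 = 42 * 72 + 15
Check: 3024 + 15 = 3039

q = 72, r = 15


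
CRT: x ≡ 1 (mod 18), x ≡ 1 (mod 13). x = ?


M = 18*13 = 234
M1 = M/18 = 13, M2 = M/13 = 18
M1^(-1) mod 18 = 7, M2^(-1) mod 13 = 8
x = 1*13*7 + 1*18*8 = 235
235 mod 234 = 1
Check: 1 mod 18 = 1 ✓, 1 mod 13 = 1 ✓

x ≡ 1 (mod 234)


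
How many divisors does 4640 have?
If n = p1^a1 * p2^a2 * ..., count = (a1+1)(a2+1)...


4640 = 2^5 × 5^1 × 29^1
d(4640) = (5+1) × (1+1) × (1+1) = 24

24 divisors


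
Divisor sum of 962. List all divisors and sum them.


Divisors of 962: 1, 2, 13, 26, 37, 74, 481, 962
Sum = 1 + 2 + 13 + 26 + 37 + 74 + 481 + 962 = 1596

σ(962) = 1596


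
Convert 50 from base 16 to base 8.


50 (base 16) = 80 (decimal)
80 (decimal) = 120 (base 8)


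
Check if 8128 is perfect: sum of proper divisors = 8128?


Proper divisors of 8128: 1, 2, 4, 8, 16, 32, 64, 127, 254, 508, 1016, 2032, 4064
Sum = 1 + 2 + 4 + 8 + 16 + 32 + 64 + 127 + 254 + 508 + 1016 + 2032 + 4064 = 8128

Yes, 8128 is perfect (8128 = 8128)


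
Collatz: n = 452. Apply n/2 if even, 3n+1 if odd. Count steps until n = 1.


452 → 226 → 113 → 340 → 170 → 85 → 256 → 128 → 64 → 32 → 16 → 8 → 4 → 2 → 1
Total steps = 14

14 steps


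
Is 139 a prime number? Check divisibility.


Check divisors up to sqrt(139) = 11.7898
No divisors found.
139 is prime.

Yes, 139 is prime


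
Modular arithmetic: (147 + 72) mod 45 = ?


147 + 72 = 219
219 mod 45 = 39


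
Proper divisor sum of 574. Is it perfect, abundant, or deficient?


Proper divisors: 1, 2, 7, 14, 41, 82, 287
Sum = 1 + 2 + 7 + 14 + 41 + 82 + 287 = 434
434 < 574 → deficient

s(574) = 434 (deficient)


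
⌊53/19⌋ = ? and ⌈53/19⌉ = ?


53/19 = 2.7895
floor = 2
ceil = 3

floor = 2, ceil = 3


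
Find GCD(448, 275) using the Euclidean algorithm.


448 = 1 * 275 + 173
275 = 1 * 173 + 102
173 = 1 * 102 + 71
102 = 1 * 71 + 31
71 = 2 * 31 + 9
31 = 3 * 9 + 4
9 = 2 * 4 + 1
4 = 4 * 1 + 0
GCD = 1


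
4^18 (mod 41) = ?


4^1 mod 41 = 4
4^2 mod 41 = 16
4^3 mod 41 = 23
4^4 mod 41 = 10
4^5 mod 41 = 40
4^6 mod 41 = 37
4^7 mod 41 = 25
4^8 mod 41 = 18
4^9 mod 41 = 31
4^10 mod 41 = 1
4^11 mod 41 = 4
4^12 mod 41 = 16
4^13 mod 41 = 23
4^14 mod 41 = 10
4^15 mod 41 = 40
4^16 mod 41 = 37
4^17 mod 41 = 25
4^18 mod 41 = 18


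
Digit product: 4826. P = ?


4 × 8 × 2 × 6 = 384


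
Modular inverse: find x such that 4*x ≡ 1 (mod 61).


Use the extended Euclidean algorithm on (61, 4); each row r = 61*s + 4*t:
r=61, s=1, t=0
r=4, s=0, t=1
q=15: r=1, s=1, t=-15   [61*(1) + 4*(-15) = 1]
q=4: r=0, s=-4, t=61   [61*(-4) + 4*(61) = 0]
GCD = 1 with t = -15, so 4*(-15) ≡ 1 (mod 61)
Inverse = -15 mod 61 = 46
Check: 4 * 46 = 184 ≡ 1 (mod 61)

4^(-1) ≡ 46 (mod 61)


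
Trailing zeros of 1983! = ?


floor(1983/5) = 396
floor(1983/25) = 79
floor(1983/125) = 15
floor(1983/625) = 3
Total = 493

493 trailing zeros


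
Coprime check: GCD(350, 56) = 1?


Euclidean algorithm:
350 = 6 * 56 + 14
56 = 4 * 14 + 0
GCD(350, 56) = 14

No, not coprime (GCD = 14)


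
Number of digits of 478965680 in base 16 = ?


478965680 in base 16 = 1C8C6FB0
Number of digits = 8

8 digits (base 16)


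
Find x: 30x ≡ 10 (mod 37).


GCD(30, 37) = 1, unique solution
a^(-1) mod 37 = 21
x = 21 * 10 mod 37 = 25

x ≡ 25 (mod 37)


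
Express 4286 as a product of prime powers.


4286 / 2 = 2143
2143 / 2143 = 1
4286 = 2 × 2143


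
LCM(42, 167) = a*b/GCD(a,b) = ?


GCD(42, 167) = 1
LCM = 42*167/1 = 7014/1 = 7014

LCM = 7014


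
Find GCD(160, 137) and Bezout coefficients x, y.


Tabular extended Euclidean (each row: r = 160*s + 137*t):
r=160, s=1, t=0
r=137, s=0, t=1
q=1: r=23, s=1, t=-1   [160*(1) + 137*(-1) = 23]
q=5: r=22, s=-5, t=6   [160*(-5) + 137*(6) = 22]
q=1: r=1, s=6, t=-7   [160*(6) + 137*(-7) = 1]
q=22: r=0, s=-137, t=160   [160*(-137) + 137*(160) = 0]
GCD = 1; from the row with r=1: x=6, y=-7
Check: 160*(6) + 137*(-7) = 960 - 959 = 1

GCD = 1, x = 6, y = -7


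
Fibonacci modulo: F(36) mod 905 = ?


F(k) mod 905 for k=1..36:
1, 1, 2, 3, 5, 8, 13, 21, 34, 55, 89, 144, 233, 377, 610, 82, 692, 774, 561, 430, 86, 516, 602, 213, 815, 123, 33, 156, 189, 345, 534, 879, 508, 482, 85, 567
F(36) mod 905 = 567


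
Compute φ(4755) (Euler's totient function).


4755 = 3 × 5 × 317
Prime factors: 3, 5, 317
φ(4755) = 4755 × (1-1/3) × (1-1/5) × (1-1/317)
= 4755 × 2/3 × 4/5 × 316/317 = 2528

φ(4755) = 2528


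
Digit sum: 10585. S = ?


1 + 0 + 5 + 8 + 5 = 19


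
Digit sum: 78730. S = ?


7 + 8 + 7 + 3 + 0 = 25


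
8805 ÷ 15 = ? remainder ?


8805 = 15 * 587 + 0
Check: 8805 + 0 = 8805

q = 587, r = 0


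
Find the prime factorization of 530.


530 / 2 = 265
265 / 5 = 53
53 / 53 = 1
530 = 2 × 5 × 53


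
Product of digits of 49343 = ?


4 × 9 × 3 × 4 × 3 = 1296


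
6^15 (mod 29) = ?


6^1 mod 29 = 6
6^2 mod 29 = 7
6^3 mod 29 = 13
6^4 mod 29 = 20
6^5 mod 29 = 4
6^6 mod 29 = 24
6^7 mod 29 = 28
6^8 mod 29 = 23
6^9 mod 29 = 22
6^10 mod 29 = 16
6^11 mod 29 = 9
6^12 mod 29 = 25
6^13 mod 29 = 5
6^14 mod 29 = 1
6^15 mod 29 = 6


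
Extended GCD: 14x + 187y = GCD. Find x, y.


Tabular extended Euclidean (each row: r = 14*s + 187*t):
r=14, s=1, t=0
r=187, s=0, t=1
q=0: r=14, s=1, t=0   [14*(1) + 187*(0) = 14]
q=13: r=5, s=-13, t=1   [14*(-13) + 187*(1) = 5]
q=2: r=4, s=27, t=-2   [14*(27) + 187*(-2) = 4]
q=1: r=1, s=-40, t=3   [14*(-40) + 187*(3) = 1]
q=4: r=0, s=187, t=-14   [14*(187) + 187*(-14) = 0]
GCD = 1; from the row with r=1: x=-40, y=3
Check: 14*(-40) + 187*(3) = -560 + 561 = 1

GCD = 1, x = -40, y = 3


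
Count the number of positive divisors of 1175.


1175 = 5^2 × 47^1
d(1175) = (2+1) × (1+1) = 6

6 divisors


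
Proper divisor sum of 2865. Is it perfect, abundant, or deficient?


Proper divisors: 1, 3, 5, 15, 191, 573, 955
Sum = 1 + 3 + 5 + 15 + 191 + 573 + 955 = 1743
1743 < 2865 → deficient

s(2865) = 1743 (deficient)


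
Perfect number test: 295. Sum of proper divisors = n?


Proper divisors of 295: 1, 5, 59
Sum = 1 + 5 + 59 = 65

No, 295 is not perfect (65 ≠ 295)


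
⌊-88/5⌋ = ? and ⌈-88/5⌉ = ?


-88/5 = -17.6000
floor = -18
ceil = -17

floor = -18, ceil = -17


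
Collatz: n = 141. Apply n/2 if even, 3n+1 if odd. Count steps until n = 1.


141 → 424 → 212 → 106 → 53 → 160 → 80 → 40 → 20 → 10 → 5 → 16 → 8 → 4 → 2 → 1
Total steps = 15

15 steps


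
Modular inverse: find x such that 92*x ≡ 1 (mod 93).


Use the extended Euclidean algorithm on (93, 92); each row r = 93*s + 92*t:
r=93, s=1, t=0
r=92, s=0, t=1
q=1: r=1, s=1, t=-1   [93*(1) + 92*(-1) = 1]
q=92: r=0, s=-92, t=93   [93*(-92) + 92*(93) = 0]
GCD = 1 with t = -1, so 92*(-1) ≡ 1 (mod 93)
Inverse = -1 mod 93 = 92
Check: 92 * 92 = 8464 ≡ 1 (mod 93)

92^(-1) ≡ 92 (mod 93)


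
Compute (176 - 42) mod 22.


176 - 42 = 134
134 mod 22 = 2


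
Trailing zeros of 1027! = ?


floor(1027/5) = 205
floor(1027/25) = 41
floor(1027/125) = 8
floor(1027/625) = 1
Total = 255

255 trailing zeros


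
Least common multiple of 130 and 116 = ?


GCD(130, 116) = 2
LCM = 130*116/2 = 15080/2 = 7540

LCM = 7540


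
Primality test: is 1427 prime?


Check divisors up to sqrt(1427) = 37.7757
No divisors found.
1427 is prime.

Yes, 1427 is prime


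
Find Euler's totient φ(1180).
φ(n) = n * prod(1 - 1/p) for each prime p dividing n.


1180 = 2^2 × 5 × 59
Prime factors: 2, 5, 59
φ(1180) = 1180 × (1-1/2) × (1-1/5) × (1-1/59)
= 1180 × 1/2 × 4/5 × 58/59 = 464

φ(1180) = 464


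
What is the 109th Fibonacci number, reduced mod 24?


F(k) mod 24 for k=1..109:
1, 1, 2, 3, 5, 8, 13, 21, 10, 7, 17, 0, 17, 17, 10, 3, 13, 16, 5, 21, 2, 23, 1, 0, 1, 1, 2, 3, 5, 8, 13, 21, 10, 7, 17, 0, 17, 17, 10, 3, 13, 16, 5, 21, 2, 23, 1, 0, 1, 1, 2, 3, 5, 8, 13, 21, 10, 7, 17, 0, 17, 17, 10, 3, 13, 16, 5, 21, 2, 23, 1, 0, 1, 1, 2, 3, 5, 8, 13, 21, 10, 7, 17, 0, 17, 17, 10, 3, 13, 16, 5, 21, 2, 23, 1, 0, 1, 1, 2, 3, 5, 8, 13, 21, 10, 7, 17, 0, 17
F(109) mod 24 = 17


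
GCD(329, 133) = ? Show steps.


329 = 2 * 133 + 63
133 = 2 * 63 + 7
63 = 9 * 7 + 0
GCD = 7


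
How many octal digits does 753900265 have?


753900265 in base 8 = 5473715351
Number of digits = 10

10 digits (base 8)


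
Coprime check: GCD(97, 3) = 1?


Euclidean algorithm:
97 = 32 * 3 + 1
3 = 3 * 1 + 0
GCD(97, 3) = 1

Yes, coprime (GCD = 1)


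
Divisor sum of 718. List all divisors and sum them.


Divisors of 718: 1, 2, 359, 718
Sum = 1 + 2 + 359 + 718 = 1080

σ(718) = 1080


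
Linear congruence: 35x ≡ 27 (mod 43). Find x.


GCD(35, 43) = 1, unique solution
a^(-1) mod 43 = 16
x = 16 * 27 mod 43 = 2

x ≡ 2 (mod 43)


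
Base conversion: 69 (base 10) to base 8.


69 (base 10) = 69 (decimal)
69 (decimal) = 105 (base 8)


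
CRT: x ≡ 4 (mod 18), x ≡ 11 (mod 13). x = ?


M = 18*13 = 234
M1 = M/18 = 13, M2 = M/13 = 18
M1^(-1) mod 18 = 7, M2^(-1) mod 13 = 8
x = 4*13*7 + 11*18*8 = 1948
1948 mod 234 = 76
Check: 76 mod 18 = 4 ✓, 76 mod 13 = 11 ✓

x ≡ 76 (mod 234)


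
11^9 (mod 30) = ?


11^1 mod 30 = 11
11^2 mod 30 = 1
11^3 mod 30 = 11
11^4 mod 30 = 1
11^5 mod 30 = 11
11^6 mod 30 = 1
11^7 mod 30 = 11
11^8 mod 30 = 1
11^9 mod 30 = 11


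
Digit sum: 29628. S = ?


2 + 9 + 6 + 2 + 8 = 27


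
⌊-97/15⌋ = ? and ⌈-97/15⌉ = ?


-97/15 = -6.4667
floor = -7
ceil = -6

floor = -7, ceil = -6


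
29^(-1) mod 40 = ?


Use the extended Euclidean algorithm on (40, 29); each row r = 40*s + 29*t:
r=40, s=1, t=0
r=29, s=0, t=1
q=1: r=11, s=1, t=-1   [40*(1) + 29*(-1) = 11]
q=2: r=7, s=-2, t=3   [40*(-2) + 29*(3) = 7]
q=1: r=4, s=3, t=-4   [40*(3) + 29*(-4) = 4]
q=1: r=3, s=-5, t=7   [40*(-5) + 29*(7) = 3]
q=1: r=1, s=8, t=-11   [40*(8) + 29*(-11) = 1]
q=3: r=0, s=-29, t=40   [40*(-29) + 29*(40) = 0]
GCD = 1 with t = -11, so 29*(-11) ≡ 1 (mod 40)
Inverse = -11 mod 40 = 29
Check: 29 * 29 = 841 ≡ 1 (mod 40)

29^(-1) ≡ 29 (mod 40)


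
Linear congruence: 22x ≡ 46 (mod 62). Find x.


GCD(22, 62) = 2 divides 46
Divide: 11x ≡ 23 (mod 31)
x ≡ 19 (mod 31)


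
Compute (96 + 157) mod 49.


96 + 157 = 253
253 mod 49 = 8


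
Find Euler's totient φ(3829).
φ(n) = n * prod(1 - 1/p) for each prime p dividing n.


3829 = 7 × 547
Prime factors: 7, 547
φ(3829) = 3829 × (1-1/7) × (1-1/547)
= 3829 × 6/7 × 546/547 = 3276

φ(3829) = 3276


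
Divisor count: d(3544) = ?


3544 = 2^3 × 443^1
d(3544) = (3+1) × (1+1) = 8

8 divisors


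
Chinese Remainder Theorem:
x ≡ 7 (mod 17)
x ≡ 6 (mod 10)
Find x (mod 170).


M = 17*10 = 170
M1 = M/17 = 10, M2 = M/10 = 17
M1^(-1) mod 17 = 12, M2^(-1) mod 10 = 3
x = 7*10*12 + 6*17*3 = 1146
1146 mod 170 = 126
Check: 126 mod 17 = 7 ✓, 126 mod 10 = 6 ✓

x ≡ 126 (mod 170)


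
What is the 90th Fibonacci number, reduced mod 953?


F(k) mod 953 for k=1..90:
1, 1, 2, 3, 5, 8, 13, 21, 34, 55, 89, 144, 233, 377, 610, 34, 644, 678, 369, 94, 463, 557, 67, 624, 691, 362, 100, 462, 562, 71, 633, 704, 384, 135, 519, 654, 220, 874, 141, 62, 203, 265, 468, 733, 248, 28, 276, 304, 580, 884, 511, 442, 0, 442, 442, 884, 373, 304, 677, 28, 705, 733, 485, 265, 750, 62, 812, 874, 733, 654, 434, 135, 569, 704, 320, 71, 391, 462, 853, 362, 262, 624, 886, 557, 490, 94, 584, 678, 309, 34
F(90) mod 953 = 34


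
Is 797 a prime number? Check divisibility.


Check divisors up to sqrt(797) = 28.2312
No divisors found.
797 is prime.

Yes, 797 is prime


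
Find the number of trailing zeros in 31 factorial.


floor(31/5) = 6
floor(31/25) = 1
Total = 7

7 trailing zeros


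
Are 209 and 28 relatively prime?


Euclidean algorithm:
209 = 7 * 28 + 13
28 = 2 * 13 + 2
13 = 6 * 2 + 1
2 = 2 * 1 + 0
GCD(209, 28) = 1

Yes, coprime (GCD = 1)


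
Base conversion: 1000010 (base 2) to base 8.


1000010 (base 2) = 66 (decimal)
66 (decimal) = 102 (base 8)


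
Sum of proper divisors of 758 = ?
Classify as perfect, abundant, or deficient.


Proper divisors: 1, 2, 379
Sum = 1 + 2 + 379 = 382
382 < 758 → deficient

s(758) = 382 (deficient)


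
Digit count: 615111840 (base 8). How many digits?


615111840 in base 8 = 4452356240
Number of digits = 10

10 digits (base 8)


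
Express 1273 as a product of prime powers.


1273 / 19 = 67
67 / 67 = 1
1273 = 19 × 67


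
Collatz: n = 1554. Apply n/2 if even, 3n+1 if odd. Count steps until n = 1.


1554 → 777 → 2332 → 1166 → 583 → 1750 → 875 → 2626 → 1313 → 3940 → 1970 → 985 → 2956 → 1478 → 739 → 2218 → 1109 → 3328 → 1664 → 832 → 416 → 208 → 104 → 52 → 26 → 13 → 40 → 20 → 10 → 5 → 16 → 8 → 4 → 2 → 1
Total steps = 34

34 steps


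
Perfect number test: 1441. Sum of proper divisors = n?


Proper divisors of 1441: 1, 11, 131
Sum = 1 + 11 + 131 = 143

No, 1441 is not perfect (143 ≠ 1441)


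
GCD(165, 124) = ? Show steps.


165 = 1 * 124 + 41
124 = 3 * 41 + 1
41 = 41 * 1 + 0
GCD = 1


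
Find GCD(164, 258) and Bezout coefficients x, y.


Tabular extended Euclidean (each row: r = 164*s + 258*t):
r=164, s=1, t=0
r=258, s=0, t=1
q=0: r=164, s=1, t=0   [164*(1) + 258*(0) = 164]
q=1: r=94, s=-1, t=1   [164*(-1) + 258*(1) = 94]
q=1: r=70, s=2, t=-1   [164*(2) + 258*(-1) = 70]
q=1: r=24, s=-3, t=2   [164*(-3) + 258*(2) = 24]
q=2: r=22, s=8, t=-5   [164*(8) + 258*(-5) = 22]
q=1: r=2, s=-11, t=7   [164*(-11) + 258*(7) = 2]
q=11: r=0, s=129, t=-82   [164*(129) + 258*(-82) = 0]
GCD = 2; from the row with r=2: x=-11, y=7
Check: 164*(-11) + 258*(7) = -1804 + 1806 = 2

GCD = 2, x = -11, y = 7


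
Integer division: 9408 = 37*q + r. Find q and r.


9408 = 37 * 254 + 10
Check: 9398 + 10 = 9408

q = 254, r = 10


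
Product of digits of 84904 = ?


8 × 4 × 9 × 0 × 4 = 0


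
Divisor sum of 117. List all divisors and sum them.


Divisors of 117: 1, 3, 9, 13, 39, 117
Sum = 1 + 3 + 9 + 13 + 39 + 117 = 182

σ(117) = 182


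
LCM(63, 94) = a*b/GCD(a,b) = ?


GCD(63, 94) = 1
LCM = 63*94/1 = 5922/1 = 5922

LCM = 5922


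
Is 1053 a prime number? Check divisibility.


1053 / 3 = 351 (exact division)
1053 is NOT prime.

No, 1053 is not prime


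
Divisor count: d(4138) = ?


4138 = 2^1 × 2069^1
d(4138) = (1+1) × (1+1) = 4

4 divisors


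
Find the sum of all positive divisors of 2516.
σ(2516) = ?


Divisors of 2516: 1, 2, 4, 17, 34, 37, 68, 74, 148, 629, 1258, 2516
Sum = 1 + 2 + 4 + 17 + 34 + 37 + 68 + 74 + 148 + 629 + 1258 + 2516 = 4788

σ(2516) = 4788


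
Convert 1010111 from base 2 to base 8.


1010111 (base 2) = 87 (decimal)
87 (decimal) = 127 (base 8)


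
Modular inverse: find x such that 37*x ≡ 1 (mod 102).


Use the extended Euclidean algorithm on (102, 37); each row r = 102*s + 37*t:
r=102, s=1, t=0
r=37, s=0, t=1
q=2: r=28, s=1, t=-2   [102*(1) + 37*(-2) = 28]
q=1: r=9, s=-1, t=3   [102*(-1) + 37*(3) = 9]
q=3: r=1, s=4, t=-11   [102*(4) + 37*(-11) = 1]
q=9: r=0, s=-37, t=102   [102*(-37) + 37*(102) = 0]
GCD = 1 with t = -11, so 37*(-11) ≡ 1 (mod 102)
Inverse = -11 mod 102 = 91
Check: 37 * 91 = 3367 ≡ 1 (mod 102)

37^(-1) ≡ 91 (mod 102)


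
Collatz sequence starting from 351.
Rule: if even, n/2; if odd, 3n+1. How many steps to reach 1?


351 → 1054 → 527 → 1582 → 791 → 2374 → 1187 → 3562 → 1781 → 5344 → 2672 → 1336 → 668 → 334 → 167 → 502 → 251 → 754 → 377 → 1132 → 566 → 283 → 850 → 425 → 1276 → 638 → 319 → 958 → 479 → 1438 → 719 → 2158 → 1079 → 3238 → 1619 → 4858 → 2429 → 7288 → 3644 → 1822 → 911 → 2734 → 1367 → 4102 → 2051 → 6154 → 3077 → 9232 → 4616 → 2308 → 1154 → 577 → 1732 → 866 → 433 → 1300 → 650 → 325 → 976 → 488 → 244 → 122 → 61 → 184 → 92 → 46 → 23 → 70 → 35 → 106 → 53 → 160 → 80 → 40 → 20 → 10 → 5 → 16 → 8 → 4 → 2 → 1
Total steps = 81

81 steps


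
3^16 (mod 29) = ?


3^1 mod 29 = 3
3^2 mod 29 = 9
3^3 mod 29 = 27
3^4 mod 29 = 23
3^5 mod 29 = 11
3^6 mod 29 = 4
3^7 mod 29 = 12
3^8 mod 29 = 7
3^9 mod 29 = 21
3^10 mod 29 = 5
3^11 mod 29 = 15
3^12 mod 29 = 16
3^13 mod 29 = 19
3^14 mod 29 = 28
3^15 mod 29 = 26
3^16 mod 29 = 20


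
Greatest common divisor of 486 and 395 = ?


486 = 1 * 395 + 91
395 = 4 * 91 + 31
91 = 2 * 31 + 29
31 = 1 * 29 + 2
29 = 14 * 2 + 1
2 = 2 * 1 + 0
GCD = 1


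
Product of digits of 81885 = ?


8 × 1 × 8 × 8 × 5 = 2560


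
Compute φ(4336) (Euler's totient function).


4336 = 2^4 × 271
Prime factors: 2, 271
φ(4336) = 4336 × (1-1/2) × (1-1/271)
= 4336 × 1/2 × 270/271 = 2160

φ(4336) = 2160


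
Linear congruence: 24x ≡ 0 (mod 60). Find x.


GCD(24, 60) = 12 divides 0
Divide: 2x ≡ 0 (mod 5)
x ≡ 0 (mod 5)


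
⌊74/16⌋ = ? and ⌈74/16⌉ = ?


74/16 = 4.6250
floor = 4
ceil = 5

floor = 4, ceil = 5


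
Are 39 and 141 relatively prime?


Euclidean algorithm:
141 = 3 * 39 + 24
39 = 1 * 24 + 15
24 = 1 * 15 + 9
15 = 1 * 9 + 6
9 = 1 * 6 + 3
6 = 2 * 3 + 0
GCD(39, 141) = 3

No, not coprime (GCD = 3)


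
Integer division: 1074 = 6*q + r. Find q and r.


1074 = 6 * 179 + 0
Check: 1074 + 0 = 1074

q = 179, r = 0


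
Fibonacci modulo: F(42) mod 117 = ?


F(k) mod 117 for k=1..42:
1, 1, 2, 3, 5, 8, 13, 21, 34, 55, 89, 27, 116, 26, 25, 51, 76, 10, 86, 96, 65, 44, 109, 36, 28, 64, 92, 39, 14, 53, 67, 3, 70, 73, 26, 99, 8, 107, 115, 105, 103, 91
F(42) mod 117 = 91


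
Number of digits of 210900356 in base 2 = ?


210900356 in base 2 = 1100100100100001010110000100
Number of digits = 28

28 digits (base 2)


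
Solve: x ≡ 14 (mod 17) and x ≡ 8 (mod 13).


M = 17*13 = 221
M1 = M/17 = 13, M2 = M/13 = 17
M1^(-1) mod 17 = 4, M2^(-1) mod 13 = 10
x = 14*13*4 + 8*17*10 = 2088
2088 mod 221 = 99
Check: 99 mod 17 = 14 ✓, 99 mod 13 = 8 ✓

x ≡ 99 (mod 221)


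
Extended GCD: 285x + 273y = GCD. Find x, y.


Tabular extended Euclidean (each row: r = 285*s + 273*t):
r=285, s=1, t=0
r=273, s=0, t=1
q=1: r=12, s=1, t=-1   [285*(1) + 273*(-1) = 12]
q=22: r=9, s=-22, t=23   [285*(-22) + 273*(23) = 9]
q=1: r=3, s=23, t=-24   [285*(23) + 273*(-24) = 3]
q=3: r=0, s=-91, t=95   [285*(-91) + 273*(95) = 0]
GCD = 3; from the row with r=3: x=23, y=-24
Check: 285*(23) + 273*(-24) = 6555 - 6552 = 3

GCD = 3, x = 23, y = -24


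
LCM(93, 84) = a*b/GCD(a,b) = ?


GCD(93, 84) = 3
LCM = 93*84/3 = 7812/3 = 2604

LCM = 2604


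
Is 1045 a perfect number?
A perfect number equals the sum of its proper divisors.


Proper divisors of 1045: 1, 5, 11, 19, 55, 95, 209
Sum = 1 + 5 + 11 + 19 + 55 + 95 + 209 = 395

No, 1045 is not perfect (395 ≠ 1045)


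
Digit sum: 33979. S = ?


3 + 3 + 9 + 7 + 9 = 31


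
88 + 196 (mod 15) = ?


88 + 196 = 284
284 mod 15 = 14


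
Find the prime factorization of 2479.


2479 / 37 = 67
67 / 67 = 1
2479 = 37 × 67


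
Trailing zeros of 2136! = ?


floor(2136/5) = 427
floor(2136/25) = 85
floor(2136/125) = 17
floor(2136/625) = 3
Total = 532

532 trailing zeros


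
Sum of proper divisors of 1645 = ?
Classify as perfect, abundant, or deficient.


Proper divisors: 1, 5, 7, 35, 47, 235, 329
Sum = 1 + 5 + 7 + 35 + 47 + 235 + 329 = 659
659 < 1645 → deficient

s(1645) = 659 (deficient)


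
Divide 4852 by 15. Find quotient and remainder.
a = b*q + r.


4852 = 15 * 323 + 7
Check: 4845 + 7 = 4852

q = 323, r = 7


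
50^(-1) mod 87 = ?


Use the extended Euclidean algorithm on (87, 50); each row r = 87*s + 50*t:
r=87, s=1, t=0
r=50, s=0, t=1
q=1: r=37, s=1, t=-1   [87*(1) + 50*(-1) = 37]
q=1: r=13, s=-1, t=2   [87*(-1) + 50*(2) = 13]
q=2: r=11, s=3, t=-5   [87*(3) + 50*(-5) = 11]
q=1: r=2, s=-4, t=7   [87*(-4) + 50*(7) = 2]
q=5: r=1, s=23, t=-40   [87*(23) + 50*(-40) = 1]
q=2: r=0, s=-50, t=87   [87*(-50) + 50*(87) = 0]
GCD = 1 with t = -40, so 50*(-40) ≡ 1 (mod 87)
Inverse = -40 mod 87 = 47
Check: 50 * 47 = 2350 ≡ 1 (mod 87)

50^(-1) ≡ 47 (mod 87)


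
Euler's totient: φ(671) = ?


671 = 11 × 61
Prime factors: 11, 61
φ(671) = 671 × (1-1/11) × (1-1/61)
= 671 × 10/11 × 60/61 = 600

φ(671) = 600


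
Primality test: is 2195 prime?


2195 / 5 = 439 (exact division)
2195 is NOT prime.

No, 2195 is not prime


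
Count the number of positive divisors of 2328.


2328 = 2^3 × 3^1 × 97^1
d(2328) = (3+1) × (1+1) × (1+1) = 16

16 divisors


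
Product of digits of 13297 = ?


1 × 3 × 2 × 9 × 7 = 378


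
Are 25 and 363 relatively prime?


Euclidean algorithm:
363 = 14 * 25 + 13
25 = 1 * 13 + 12
13 = 1 * 12 + 1
12 = 12 * 1 + 0
GCD(25, 363) = 1

Yes, coprime (GCD = 1)


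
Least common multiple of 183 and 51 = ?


GCD(183, 51) = 3
LCM = 183*51/3 = 9333/3 = 3111

LCM = 3111


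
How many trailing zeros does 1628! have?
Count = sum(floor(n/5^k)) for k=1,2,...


floor(1628/5) = 325
floor(1628/25) = 65
floor(1628/125) = 13
floor(1628/625) = 2
Total = 405

405 trailing zeros


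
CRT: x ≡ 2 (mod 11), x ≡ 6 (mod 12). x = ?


M = 11*12 = 132
M1 = M/11 = 12, M2 = M/12 = 11
M1^(-1) mod 11 = 1, M2^(-1) mod 12 = 11
x = 2*12*1 + 6*11*11 = 750
750 mod 132 = 90
Check: 90 mod 11 = 2 ✓, 90 mod 12 = 6 ✓

x ≡ 90 (mod 132)


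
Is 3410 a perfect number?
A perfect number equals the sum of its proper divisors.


Proper divisors of 3410: 1, 2, 5, 10, 11, 22, 31, 55, 62, 110, 155, 310, 341, 682, 1705
Sum = 1 + 2 + 5 + 10 + 11 + 22 + 31 + 55 + 62 + 110 + 155 + 310 + 341 + 682 + 1705 = 3502

No, 3410 is not perfect (3502 ≠ 3410)


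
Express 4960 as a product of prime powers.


4960 / 2 = 2480
2480 / 2 = 1240
1240 / 2 = 620
620 / 2 = 310
310 / 2 = 155
155 / 5 = 31
31 / 31 = 1
4960 = 2^5 × 5 × 31


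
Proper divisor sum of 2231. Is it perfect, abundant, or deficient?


Proper divisors: 1, 23, 97
Sum = 1 + 23 + 97 = 121
121 < 2231 → deficient

s(2231) = 121 (deficient)


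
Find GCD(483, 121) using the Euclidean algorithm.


483 = 3 * 121 + 120
121 = 1 * 120 + 1
120 = 120 * 1 + 0
GCD = 1


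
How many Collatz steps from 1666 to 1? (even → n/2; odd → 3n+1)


1666 → 833 → 2500 → 1250 → 625 → 1876 → 938 → 469 → 1408 → 704 → 352 → 176 → 88 → 44 → 22 → 11 → 34 → 17 → 52 → 26 → 13 → 40 → 20 → 10 → 5 → 16 → 8 → 4 → 2 → 1
Total steps = 29

29 steps


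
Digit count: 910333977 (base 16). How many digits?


910333977 in base 16 = 36429819
Number of digits = 8

8 digits (base 16)


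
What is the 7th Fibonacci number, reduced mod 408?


F(k) mod 408 for k=1..7:
1, 1, 2, 3, 5, 8, 13
F(7) mod 408 = 13


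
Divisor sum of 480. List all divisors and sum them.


Divisors of 480: 1, 2, 3, 4, 5, 6, 8, 10, 12, 15, 16, 20, 24, 30, 32, 40, 48, 60, 80, 96, 120, 160, 240, 480
Sum = 1 + 2 + 3 + 4 + 5 + 6 + 8 + 10 + 12 + 15 + 16 + 20 + 24 + 30 + 32 + 40 + 48 + 60 + 80 + 96 + 120 + 160 + 240 + 480 = 1512

σ(480) = 1512


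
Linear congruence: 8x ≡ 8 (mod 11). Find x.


GCD(8, 11) = 1, unique solution
a^(-1) mod 11 = 7
x = 7 * 8 mod 11 = 1

x ≡ 1 (mod 11)


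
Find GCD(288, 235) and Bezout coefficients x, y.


Tabular extended Euclidean (each row: r = 288*s + 235*t):
r=288, s=1, t=0
r=235, s=0, t=1
q=1: r=53, s=1, t=-1   [288*(1) + 235*(-1) = 53]
q=4: r=23, s=-4, t=5   [288*(-4) + 235*(5) = 23]
q=2: r=7, s=9, t=-11   [288*(9) + 235*(-11) = 7]
q=3: r=2, s=-31, t=38   [288*(-31) + 235*(38) = 2]
q=3: r=1, s=102, t=-125   [288*(102) + 235*(-125) = 1]
q=2: r=0, s=-235, t=288   [288*(-235) + 235*(288) = 0]
GCD = 1; from the row with r=1: x=102, y=-125
Check: 288*(102) + 235*(-125) = 29376 - 29375 = 1

GCD = 1, x = 102, y = -125


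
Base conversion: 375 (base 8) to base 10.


375 (base 8) = 253 (decimal)
253 (decimal) = 253 (base 10)


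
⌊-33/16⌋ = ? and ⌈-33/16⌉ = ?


-33/16 = -2.0625
floor = -3
ceil = -2

floor = -3, ceil = -2


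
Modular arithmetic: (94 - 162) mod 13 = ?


94 - 162 = -68
-68 mod 13 = 10


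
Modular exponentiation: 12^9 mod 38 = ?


12^1 mod 38 = 12
12^2 mod 38 = 30
12^3 mod 38 = 18
12^4 mod 38 = 26
12^5 mod 38 = 8
12^6 mod 38 = 20
12^7 mod 38 = 12
12^8 mod 38 = 30
12^9 mod 38 = 18


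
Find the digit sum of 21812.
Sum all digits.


2 + 1 + 8 + 1 + 2 = 14


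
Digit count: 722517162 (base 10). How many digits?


722517162 has 9 digits in base 10
floor(log10(722517162)) + 1 = floor(8.8588) + 1 = 9

9 digits (base 10)


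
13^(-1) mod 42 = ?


Use the extended Euclidean algorithm on (42, 13); each row r = 42*s + 13*t:
r=42, s=1, t=0
r=13, s=0, t=1
q=3: r=3, s=1, t=-3   [42*(1) + 13*(-3) = 3]
q=4: r=1, s=-4, t=13   [42*(-4) + 13*(13) = 1]
q=3: r=0, s=13, t=-42   [42*(13) + 13*(-42) = 0]
GCD = 1 with t = 13, so 13*(13) ≡ 1 (mod 42)
Inverse = 13 mod 42 = 13
Check: 13 * 13 = 169 ≡ 1 (mod 42)

13^(-1) ≡ 13 (mod 42)


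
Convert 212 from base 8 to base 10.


212 (base 8) = 138 (decimal)
138 (decimal) = 138 (base 10)


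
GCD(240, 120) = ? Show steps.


240 = 2 * 120 + 0
GCD = 120


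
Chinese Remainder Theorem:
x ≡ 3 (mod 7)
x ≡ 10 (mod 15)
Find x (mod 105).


M = 7*15 = 105
M1 = M/7 = 15, M2 = M/15 = 7
M1^(-1) mod 7 = 1, M2^(-1) mod 15 = 13
x = 3*15*1 + 10*7*13 = 955
955 mod 105 = 10
Check: 10 mod 7 = 3 ✓, 10 mod 15 = 10 ✓

x ≡ 10 (mod 105)


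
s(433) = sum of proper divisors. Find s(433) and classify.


Proper divisors: 1
Sum = 1 = 1
1 < 433 → deficient

s(433) = 1 (deficient)


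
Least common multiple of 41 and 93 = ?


GCD(41, 93) = 1
LCM = 41*93/1 = 3813/1 = 3813

LCM = 3813


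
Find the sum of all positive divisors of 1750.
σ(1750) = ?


Divisors of 1750: 1, 2, 5, 7, 10, 14, 25, 35, 50, 70, 125, 175, 250, 350, 875, 1750
Sum = 1 + 2 + 5 + 7 + 10 + 14 + 25 + 35 + 50 + 70 + 125 + 175 + 250 + 350 + 875 + 1750 = 3744

σ(1750) = 3744


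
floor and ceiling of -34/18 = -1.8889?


-34/18 = -1.8889
floor = -2
ceil = -1

floor = -2, ceil = -1


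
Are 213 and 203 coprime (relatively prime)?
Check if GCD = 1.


Euclidean algorithm:
213 = 1 * 203 + 10
203 = 20 * 10 + 3
10 = 3 * 3 + 1
3 = 3 * 1 + 0
GCD(213, 203) = 1

Yes, coprime (GCD = 1)


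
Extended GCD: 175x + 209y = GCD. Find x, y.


Tabular extended Euclidean (each row: r = 175*s + 209*t):
r=175, s=1, t=0
r=209, s=0, t=1
q=0: r=175, s=1, t=0   [175*(1) + 209*(0) = 175]
q=1: r=34, s=-1, t=1   [175*(-1) + 209*(1) = 34]
q=5: r=5, s=6, t=-5   [175*(6) + 209*(-5) = 5]
q=6: r=4, s=-37, t=31   [175*(-37) + 209*(31) = 4]
q=1: r=1, s=43, t=-36   [175*(43) + 209*(-36) = 1]
q=4: r=0, s=-209, t=175   [175*(-209) + 209*(175) = 0]
GCD = 1; from the row with r=1: x=43, y=-36
Check: 175*(43) + 209*(-36) = 7525 - 7524 = 1

GCD = 1, x = 43, y = -36


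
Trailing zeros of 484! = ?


floor(484/5) = 96
floor(484/25) = 19
floor(484/125) = 3
Total = 118

118 trailing zeros


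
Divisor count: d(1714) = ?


1714 = 2^1 × 857^1
d(1714) = (1+1) × (1+1) = 4

4 divisors


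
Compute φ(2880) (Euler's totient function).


2880 = 2^6 × 3^2 × 5
Prime factors: 2, 3, 5
φ(2880) = 2880 × (1-1/2) × (1-1/3) × (1-1/5)
= 2880 × 1/2 × 2/3 × 4/5 = 768

φ(2880) = 768


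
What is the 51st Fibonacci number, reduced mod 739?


F(k) mod 739 for k=1..51:
1, 1, 2, 3, 5, 8, 13, 21, 34, 55, 89, 144, 233, 377, 610, 248, 119, 367, 486, 114, 600, 714, 575, 550, 386, 197, 583, 41, 624, 665, 550, 476, 287, 24, 311, 335, 646, 242, 149, 391, 540, 192, 732, 185, 178, 363, 541, 165, 706, 132, 99
F(51) mod 739 = 99


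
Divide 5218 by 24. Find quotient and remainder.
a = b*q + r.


5218 = 24 * 217 + 10
Check: 5208 + 10 = 5218

q = 217, r = 10


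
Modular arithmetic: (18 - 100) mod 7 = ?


18 - 100 = -82
-82 mod 7 = 2


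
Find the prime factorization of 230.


230 / 2 = 115
115 / 5 = 23
23 / 23 = 1
230 = 2 × 5 × 23


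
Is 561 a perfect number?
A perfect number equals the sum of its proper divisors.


Proper divisors of 561: 1, 3, 11, 17, 33, 51, 187
Sum = 1 + 3 + 11 + 17 + 33 + 51 + 187 = 303

No, 561 is not perfect (303 ≠ 561)


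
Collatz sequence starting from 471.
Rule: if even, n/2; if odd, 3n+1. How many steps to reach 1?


471 → 1414 → 707 → 2122 → 1061 → 3184 → 1592 → 796 → 398 → 199 → 598 → 299 → 898 → 449 → 1348 → 674 → 337 → 1012 → 506 → 253 → 760 → 380 → 190 → 95 → 286 → 143 → 430 → 215 → 646 → 323 → 970 → 485 → 1456 → 728 → 364 → 182 → 91 → 274 → 137 → 412 → 206 → 103 → 310 → 155 → 466 → 233 → 700 → 350 → 175 → 526 → 263 → 790 → 395 → 1186 → 593 → 1780 → 890 → 445 → 1336 → 668 → 334 → 167 → 502 → 251 → 754 → 377 → 1132 → 566 → 283 → 850 → 425 → 1276 → 638 → 319 → 958 → 479 → 1438 → 719 → 2158 → 1079 → 3238 → 1619 → 4858 → 2429 → 7288 → 3644 → 1822 → 911 → 2734 → 1367 → 4102 → 2051 → 6154 → 3077 → 9232 → 4616 → 2308 → 1154 → 577 → 1732 → 866 → 433 → 1300 → 650 → 325 → 976 → 488 → 244 → 122 → 61 → 184 → 92 → 46 → 23 → 70 → 35 → 106 → 53 → 160 → 80 → 40 → 20 → 10 → 5 → 16 → 8 → 4 → 2 → 1
Total steps = 128

128 steps


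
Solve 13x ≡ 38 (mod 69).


GCD(13, 69) = 1, unique solution
a^(-1) mod 69 = 16
x = 16 * 38 mod 69 = 56

x ≡ 56 (mod 69)


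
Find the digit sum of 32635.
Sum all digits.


3 + 2 + 6 + 3 + 5 = 19


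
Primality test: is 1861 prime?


Check divisors up to sqrt(1861) = 43.1393
No divisors found.
1861 is prime.

Yes, 1861 is prime


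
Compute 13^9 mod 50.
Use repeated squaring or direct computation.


13^1 mod 50 = 13
13^2 mod 50 = 19
13^3 mod 50 = 47
13^4 mod 50 = 11
13^5 mod 50 = 43
13^6 mod 50 = 9
13^7 mod 50 = 17
13^8 mod 50 = 21
13^9 mod 50 = 23


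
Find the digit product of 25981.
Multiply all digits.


2 × 5 × 9 × 8 × 1 = 720


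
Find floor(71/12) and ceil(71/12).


71/12 = 5.9167
floor = 5
ceil = 6

floor = 5, ceil = 6


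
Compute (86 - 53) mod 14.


86 - 53 = 33
33 mod 14 = 5


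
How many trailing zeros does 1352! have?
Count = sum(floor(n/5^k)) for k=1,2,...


floor(1352/5) = 270
floor(1352/25) = 54
floor(1352/125) = 10
floor(1352/625) = 2
Total = 336

336 trailing zeros


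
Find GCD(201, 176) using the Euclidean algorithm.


201 = 1 * 176 + 25
176 = 7 * 25 + 1
25 = 25 * 1 + 0
GCD = 1


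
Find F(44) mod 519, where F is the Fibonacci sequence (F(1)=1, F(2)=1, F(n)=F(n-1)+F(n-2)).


F(k) mod 519 for k=1..44:
1, 1, 2, 3, 5, 8, 13, 21, 34, 55, 89, 144, 233, 377, 91, 468, 40, 508, 29, 18, 47, 65, 112, 177, 289, 466, 236, 183, 419, 83, 502, 66, 49, 115, 164, 279, 443, 203, 127, 330, 457, 268, 206, 474
F(44) mod 519 = 474


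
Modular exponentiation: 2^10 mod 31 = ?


2^1 mod 31 = 2
2^2 mod 31 = 4
2^3 mod 31 = 8
2^4 mod 31 = 16
2^5 mod 31 = 1
2^6 mod 31 = 2
2^7 mod 31 = 4
2^8 mod 31 = 8
2^9 mod 31 = 16
2^10 mod 31 = 1


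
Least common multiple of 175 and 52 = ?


GCD(175, 52) = 1
LCM = 175*52/1 = 9100/1 = 9100

LCM = 9100


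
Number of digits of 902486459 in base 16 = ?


902486459 in base 16 = 35CAD9BB
Number of digits = 8

8 digits (base 16)


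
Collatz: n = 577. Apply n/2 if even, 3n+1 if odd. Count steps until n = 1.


577 → 1732 → 866 → 433 → 1300 → 650 → 325 → 976 → 488 → 244 → 122 → 61 → 184 → 92 → 46 → 23 → 70 → 35 → 106 → 53 → 160 → 80 → 40 → 20 → 10 → 5 → 16 → 8 → 4 → 2 → 1
Total steps = 30

30 steps


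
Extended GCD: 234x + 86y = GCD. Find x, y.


Tabular extended Euclidean (each row: r = 234*s + 86*t):
r=234, s=1, t=0
r=86, s=0, t=1
q=2: r=62, s=1, t=-2   [234*(1) + 86*(-2) = 62]
q=1: r=24, s=-1, t=3   [234*(-1) + 86*(3) = 24]
q=2: r=14, s=3, t=-8   [234*(3) + 86*(-8) = 14]
q=1: r=10, s=-4, t=11   [234*(-4) + 86*(11) = 10]
q=1: r=4, s=7, t=-19   [234*(7) + 86*(-19) = 4]
q=2: r=2, s=-18, t=49   [234*(-18) + 86*(49) = 2]
q=2: r=0, s=43, t=-117   [234*(43) + 86*(-117) = 0]
GCD = 2; from the row with r=2: x=-18, y=49
Check: 234*(-18) + 86*(49) = -4212 + 4214 = 2

GCD = 2, x = -18, y = 49


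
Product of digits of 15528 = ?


1 × 5 × 5 × 2 × 8 = 400


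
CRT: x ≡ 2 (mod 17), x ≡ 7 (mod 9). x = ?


M = 17*9 = 153
M1 = M/17 = 9, M2 = M/9 = 17
M1^(-1) mod 17 = 2, M2^(-1) mod 9 = 8
x = 2*9*2 + 7*17*8 = 988
988 mod 153 = 70
Check: 70 mod 17 = 2 ✓, 70 mod 9 = 7 ✓

x ≡ 70 (mod 153)


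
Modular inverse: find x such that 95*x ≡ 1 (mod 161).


Use the extended Euclidean algorithm on (161, 95); each row r = 161*s + 95*t:
r=161, s=1, t=0
r=95, s=0, t=1
q=1: r=66, s=1, t=-1   [161*(1) + 95*(-1) = 66]
q=1: r=29, s=-1, t=2   [161*(-1) + 95*(2) = 29]
q=2: r=8, s=3, t=-5   [161*(3) + 95*(-5) = 8]
q=3: r=5, s=-10, t=17   [161*(-10) + 95*(17) = 5]
q=1: r=3, s=13, t=-22   [161*(13) + 95*(-22) = 3]
q=1: r=2, s=-23, t=39   [161*(-23) + 95*(39) = 2]
q=1: r=1, s=36, t=-61   [161*(36) + 95*(-61) = 1]
q=2: r=0, s=-95, t=161   [161*(-95) + 95*(161) = 0]
GCD = 1 with t = -61, so 95*(-61) ≡ 1 (mod 161)
Inverse = -61 mod 161 = 100
Check: 95 * 100 = 9500 ≡ 1 (mod 161)

95^(-1) ≡ 100 (mod 161)


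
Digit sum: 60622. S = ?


6 + 0 + 6 + 2 + 2 = 16


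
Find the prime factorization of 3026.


3026 / 2 = 1513
1513 / 17 = 89
89 / 89 = 1
3026 = 2 × 17 × 89


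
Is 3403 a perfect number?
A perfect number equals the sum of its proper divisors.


Proper divisors of 3403: 1, 41, 83
Sum = 1 + 41 + 83 = 125

No, 3403 is not perfect (125 ≠ 3403)


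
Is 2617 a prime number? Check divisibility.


Check divisors up to sqrt(2617) = 51.1566
No divisors found.
2617 is prime.

Yes, 2617 is prime


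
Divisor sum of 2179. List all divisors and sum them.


Divisors of 2179: 1, 2179
Sum = 1 + 2179 = 2180

σ(2179) = 2180


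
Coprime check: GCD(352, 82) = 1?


Euclidean algorithm:
352 = 4 * 82 + 24
82 = 3 * 24 + 10
24 = 2 * 10 + 4
10 = 2 * 4 + 2
4 = 2 * 2 + 0
GCD(352, 82) = 2

No, not coprime (GCD = 2)


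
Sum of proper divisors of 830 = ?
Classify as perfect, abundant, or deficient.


Proper divisors: 1, 2, 5, 10, 83, 166, 415
Sum = 1 + 2 + 5 + 10 + 83 + 166 + 415 = 682
682 < 830 → deficient

s(830) = 682 (deficient)


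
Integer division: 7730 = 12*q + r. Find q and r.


7730 = 12 * 644 + 2
Check: 7728 + 2 = 7730

q = 644, r = 2


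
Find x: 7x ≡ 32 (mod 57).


GCD(7, 57) = 1, unique solution
a^(-1) mod 57 = 49
x = 49 * 32 mod 57 = 29

x ≡ 29 (mod 57)


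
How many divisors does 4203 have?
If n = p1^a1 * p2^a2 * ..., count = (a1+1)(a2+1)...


4203 = 3^2 × 467^1
d(4203) = (2+1) × (1+1) = 6

6 divisors


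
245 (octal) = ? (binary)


245 (base 8) = 165 (decimal)
165 (decimal) = 10100101 (base 2)


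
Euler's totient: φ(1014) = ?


1014 = 2 × 3 × 13^2
Prime factors: 2, 3, 13
φ(1014) = 1014 × (1-1/2) × (1-1/3) × (1-1/13)
= 1014 × 1/2 × 2/3 × 12/13 = 312

φ(1014) = 312


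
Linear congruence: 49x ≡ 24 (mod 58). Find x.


GCD(49, 58) = 1, unique solution
a^(-1) mod 58 = 45
x = 45 * 24 mod 58 = 36

x ≡ 36 (mod 58)


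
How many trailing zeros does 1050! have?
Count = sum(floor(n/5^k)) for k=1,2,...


floor(1050/5) = 210
floor(1050/25) = 42
floor(1050/125) = 8
floor(1050/625) = 1
Total = 261

261 trailing zeros


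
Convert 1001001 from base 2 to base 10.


1001001 (base 2) = 73 (decimal)
73 (decimal) = 73 (base 10)


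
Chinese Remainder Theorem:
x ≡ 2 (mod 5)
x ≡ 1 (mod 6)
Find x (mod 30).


M = 5*6 = 30
M1 = M/5 = 6, M2 = M/6 = 5
M1^(-1) mod 5 = 1, M2^(-1) mod 6 = 5
x = 2*6*1 + 1*5*5 = 37
37 mod 30 = 7
Check: 7 mod 5 = 2 ✓, 7 mod 6 = 1 ✓

x ≡ 7 (mod 30)


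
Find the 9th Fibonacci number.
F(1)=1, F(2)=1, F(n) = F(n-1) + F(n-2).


Sequence: 1, 1, 2, 3, 5, 8, 13, 21, 34
F(9) = 34


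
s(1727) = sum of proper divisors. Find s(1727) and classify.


Proper divisors: 1, 11, 157
Sum = 1 + 11 + 157 = 169
169 < 1727 → deficient

s(1727) = 169 (deficient)


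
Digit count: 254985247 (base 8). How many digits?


254985247 in base 8 = 1714542037
Number of digits = 10

10 digits (base 8)


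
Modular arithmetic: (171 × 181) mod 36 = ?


171 × 181 = 30951
30951 mod 36 = 27


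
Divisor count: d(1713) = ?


1713 = 3^1 × 571^1
d(1713) = (1+1) × (1+1) = 4

4 divisors


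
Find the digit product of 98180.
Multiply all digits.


9 × 8 × 1 × 8 × 0 = 0


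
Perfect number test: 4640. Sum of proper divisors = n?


Proper divisors of 4640: 1, 2, 4, 5, 8, 10, 16, 20, 29, 32, 40, 58, 80, 116, 145, 160, 232, 290, 464, 580, 928, 1160, 2320
Sum = 1 + 2 + 4 + 5 + 8 + 10 + 16 + 20 + 29 + 32 + 40 + 58 + 80 + 116 + 145 + 160 + 232 + 290 + 464 + 580 + 928 + 1160 + 2320 = 6700

No, 4640 is not perfect (6700 ≠ 4640)


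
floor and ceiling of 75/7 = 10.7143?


75/7 = 10.7143
floor = 10
ceil = 11

floor = 10, ceil = 11


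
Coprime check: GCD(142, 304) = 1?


Euclidean algorithm:
304 = 2 * 142 + 20
142 = 7 * 20 + 2
20 = 10 * 2 + 0
GCD(142, 304) = 2

No, not coprime (GCD = 2)


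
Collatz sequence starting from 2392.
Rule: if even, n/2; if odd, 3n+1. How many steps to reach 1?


2392 → 1196 → 598 → 299 → 898 → 449 → 1348 → 674 → 337 → 1012 → 506 → 253 → 760 → 380 → 190 → 95 → 286 → 143 → 430 → 215 → 646 → 323 → 970 → 485 → 1456 → 728 → 364 → 182 → 91 → 274 → 137 → 412 → 206 → 103 → 310 → 155 → 466 → 233 → 700 → 350 → 175 → 526 → 263 → 790 → 395 → 1186 → 593 → 1780 → 890 → 445 → 1336 → 668 → 334 → 167 → 502 → 251 → 754 → 377 → 1132 → 566 → 283 → 850 → 425 → 1276 → 638 → 319 → 958 → 479 → 1438 → 719 → 2158 → 1079 → 3238 → 1619 → 4858 → 2429 → 7288 → 3644 → 1822 → 911 → 2734 → 1367 → 4102 → 2051 → 6154 → 3077 → 9232 → 4616 → 2308 → 1154 → 577 → 1732 → 866 → 433 → 1300 → 650 → 325 → 976 → 488 → 244 → 122 → 61 → 184 → 92 → 46 → 23 → 70 → 35 → 106 → 53 → 160 → 80 → 40 → 20 → 10 → 5 → 16 → 8 → 4 → 2 → 1
Total steps = 120

120 steps


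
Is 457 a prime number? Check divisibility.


Check divisors up to sqrt(457) = 21.3776
No divisors found.
457 is prime.

Yes, 457 is prime


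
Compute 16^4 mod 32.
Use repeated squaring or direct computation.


16^1 mod 32 = 16
16^2 mod 32 = 0
16^3 mod 32 = 0
16^4 mod 32 = 0


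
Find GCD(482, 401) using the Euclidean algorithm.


482 = 1 * 401 + 81
401 = 4 * 81 + 77
81 = 1 * 77 + 4
77 = 19 * 4 + 1
4 = 4 * 1 + 0
GCD = 1
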